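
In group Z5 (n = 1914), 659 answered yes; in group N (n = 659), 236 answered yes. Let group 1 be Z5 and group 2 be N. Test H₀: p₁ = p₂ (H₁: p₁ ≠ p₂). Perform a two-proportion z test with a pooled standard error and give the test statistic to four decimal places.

z = -0.6421

p̂₁ = 659/1914 = 0.344305, p̂₂ = 236/659 = 0.358118.
Pooled p̂ = (659+236)/(1914+659) = 895/2573 = 0.347843.
SE = √(0.226848 × 0.00203992) = 0.021512.
z = (0.344305 − 0.358118)/0.021512 = -0.013813/0.021512 = -0.6421.
Two-sided p-value ≈ 2·Φ(−0.642) = 0.5208.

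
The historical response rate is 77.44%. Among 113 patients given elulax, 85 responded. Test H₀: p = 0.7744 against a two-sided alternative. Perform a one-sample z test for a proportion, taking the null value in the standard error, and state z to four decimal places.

z = -0.5643

p̂ = 85/113 = 0.752212.
Under H₀, SE = √(0.7744·0.2256/113) = √(0.00154606) = 0.039320.
z = (0.752212 − 0.7744)/0.039320 = -0.022188/0.039320 = -0.5643.
Two-sided p-value ≈ 2·Φ(−0.564) = 0.5726.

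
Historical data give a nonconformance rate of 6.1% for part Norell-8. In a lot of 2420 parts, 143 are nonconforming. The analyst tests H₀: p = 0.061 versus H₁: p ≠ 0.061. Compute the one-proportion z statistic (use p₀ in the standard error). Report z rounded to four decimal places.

z = -0.3924

p̂ = 143/2420 ≈ 0.059091.
Standard error under H₀: √(0.061×0.939/2420) = 0.004865.
z = (0.059091 − 0.061)/0.004865 = -0.001909/0.004865 = -0.3924.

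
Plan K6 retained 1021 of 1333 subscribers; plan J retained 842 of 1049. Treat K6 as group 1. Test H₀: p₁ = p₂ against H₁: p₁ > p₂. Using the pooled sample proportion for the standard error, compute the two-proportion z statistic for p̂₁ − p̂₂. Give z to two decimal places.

z = -2.16

p̂₁ = 1021/1333 = 0.7659, p̂₂ = 842/1049 = 0.8027.
Pooled p̂ = (1021+842)/(1333+1049) = 1863/2382 = 0.7821.
SE = √(p̂(1−p̂)(1/n₁+1/n₂)) = √(0.7821·0.2179·0.00170348) = √(0.00029029) = 0.0170.
z = (0.7659 − 0.8027)/0.0170 = -0.0368/0.0170 = -2.16.
p-value = P(Z > -2.156) ≈ 0.9844.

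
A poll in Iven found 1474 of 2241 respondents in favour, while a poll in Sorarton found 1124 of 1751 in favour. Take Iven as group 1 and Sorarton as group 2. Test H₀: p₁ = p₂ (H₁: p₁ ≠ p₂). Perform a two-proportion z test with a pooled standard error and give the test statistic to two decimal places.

p̂₁ = 1474/2241 ≈ 0.6577, p̂₂ = 1124/1751 ≈ 0.6419.
Pooled p̂ = (1474+1124)/(2241+1751) = 2598/3992 = 0.6508.
SE = √(0.227259 × 0.00101733) = 0.0152.
z = (0.6577 − 0.6419)/0.0152 = 0.0158/0.0152 = 1.04.
p-value = 2·P(Z > 1.041) ≈ 0.2980.

z = 1.04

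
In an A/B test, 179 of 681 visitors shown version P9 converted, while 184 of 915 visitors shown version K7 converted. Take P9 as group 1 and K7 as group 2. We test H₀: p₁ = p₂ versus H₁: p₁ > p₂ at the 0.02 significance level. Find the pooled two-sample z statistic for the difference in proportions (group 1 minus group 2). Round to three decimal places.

z = 2.911

p̂₁ = 179/681 = 0.262849, p̂₂ = 184/915 = 0.201093.
Pooled p̂ = (179+184)/(681+915) = 363/1596 = 0.227444.
SE = √(0.175713 × 0.00256132) = 0.021215.
z = (0.262849 − 0.201093)/0.021215 = 0.061756/0.021215 = 2.911.
p-value = P(Z > 2.911) ≈ 0.0018, so at α = 0.02 we reject H₀.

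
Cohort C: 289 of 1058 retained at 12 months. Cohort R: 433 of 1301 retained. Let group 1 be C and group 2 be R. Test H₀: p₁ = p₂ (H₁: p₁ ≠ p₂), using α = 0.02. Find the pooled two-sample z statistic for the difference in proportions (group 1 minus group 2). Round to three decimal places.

z = -3.127

p̂₁ = 289/1058 = 0.27316, p̂₂ = 433/1301 = 0.33282.
Pooled p̂ = (289+433)/(1058+1301) = 722/2359 = 0.30606.
SE = √(p̂(1−p̂)(1/n₁+1/n₂)) = √(0.30606·0.69394·0.00171382) = √(0.000363995) = 0.01908.
z = (0.27316 − 0.33282)/0.01908 = -0.05966/0.01908 = -3.127.
Two-sided p-value ≈ 2·Φ(−3.127) = 0.0018. With α = 0.02, reject H₀.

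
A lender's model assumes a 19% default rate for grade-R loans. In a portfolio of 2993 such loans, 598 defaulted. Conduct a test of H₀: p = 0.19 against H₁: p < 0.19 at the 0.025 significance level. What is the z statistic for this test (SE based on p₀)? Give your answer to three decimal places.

p̂ = 598/2993 = 0.19980.
Under H₀, SE = √(0.19·0.81/2993) = √(5.142e-05) = 0.00717.
z = (0.19980 − 0.19)/0.00717 = 0.00980/0.00717 = 1.367.
p-value = P(Z < 1.367) ≈ 0.9141, so at α = 0.025 we fail to reject H₀.

z = 1.367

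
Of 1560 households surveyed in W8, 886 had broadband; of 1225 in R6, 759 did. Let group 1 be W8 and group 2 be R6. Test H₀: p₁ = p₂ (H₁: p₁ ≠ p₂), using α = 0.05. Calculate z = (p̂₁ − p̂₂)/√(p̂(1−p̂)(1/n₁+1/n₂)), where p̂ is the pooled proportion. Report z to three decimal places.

p̂₁ = 886/1560 = 0.56795, p̂₂ = 759/1225 = 0.61959.
Pooled p̂ = (886+759)/(1560+1225) = 1645/2785 = 0.59066.
SE = √(0.24178 × 0.00145735) = 0.01877.
z = (0.56795 − 0.61959)/0.01877 = -0.05164/0.01877 = -2.751.
Two-sided p-value ≈ 2·Φ(−2.751) = 0.0059, so at α = 0.05 we reject H₀.

z = -2.751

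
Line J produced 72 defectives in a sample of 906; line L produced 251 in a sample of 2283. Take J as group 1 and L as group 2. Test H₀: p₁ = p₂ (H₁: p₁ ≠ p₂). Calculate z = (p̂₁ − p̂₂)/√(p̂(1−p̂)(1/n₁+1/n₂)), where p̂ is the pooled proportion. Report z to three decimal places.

z = -2.572

p̂₁ = 72/906 ≈ 0.079470, p̂₂ = 251/2283 ≈ 0.109943.
Pooled p̂ = (72+251)/(906+2283) = 323/3189 = 0.101286.
SE = √(p̂(1−p̂)(1/n₁+1/n₂)) = √(0.101286·0.898714·0.00154177) = √(0.000140343) = 0.011847.
z = (0.079470 − 0.109943)/0.011847 = -0.030473/0.011847 = -2.572.
p-value = 2·P(Z > 2.572) ≈ 0.0101.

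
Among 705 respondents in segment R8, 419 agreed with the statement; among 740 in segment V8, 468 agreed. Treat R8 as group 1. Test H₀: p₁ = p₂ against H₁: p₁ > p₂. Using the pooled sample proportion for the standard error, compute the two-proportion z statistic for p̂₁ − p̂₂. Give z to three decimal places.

p̂₁ = 419/705 ≈ 0.59433, p̂₂ = 468/740 ≈ 0.63243.
Pooled p̂ = (419+468)/(705+740) = 887/1445 = 0.61384.
SE = √(p̂(1−p̂)(1/n₁+1/n₂)) = √(0.61384·0.38616·0.00276979) = √(0.000656552) = 0.02562.
z = (0.59433 − 0.63243)/0.02562 = -0.03810/0.02562 = -1.487.

z = -1.487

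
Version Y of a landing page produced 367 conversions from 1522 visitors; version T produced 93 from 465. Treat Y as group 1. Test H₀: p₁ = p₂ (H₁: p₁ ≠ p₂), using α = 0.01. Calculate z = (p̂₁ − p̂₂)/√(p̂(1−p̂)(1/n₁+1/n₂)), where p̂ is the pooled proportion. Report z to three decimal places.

p̂₁ = 367/1522 ≈ 0.24113, p̂₂ = 93/465 ≈ 0.20000.
Pooled p̂ = (367+93)/(1522+465) = 460/1987 = 0.23150.
SE = √(0.17791 × 0.00280757) = 0.02235.
z = (0.24113 − 0.20000)/0.02235 = 0.04113/0.02235 = 1.840.
Two-sided p-value ≈ 2·Φ(−1.840) = 0.0657; since p > α = 0.01, fail to reject H₀.

z = 1.840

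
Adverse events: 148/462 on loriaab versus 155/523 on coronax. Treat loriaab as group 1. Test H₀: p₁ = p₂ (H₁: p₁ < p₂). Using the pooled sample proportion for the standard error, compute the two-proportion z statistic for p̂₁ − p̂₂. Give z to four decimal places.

p̂₁ = 148/462 ≈ 0.320346, p̂₂ = 155/523 ≈ 0.296367.
Pooled p̂ = (148+155)/(462+523) = 303/985 = 0.307614.
SE = √(p̂(1−p̂)(1/n₁+1/n₂)) = √(0.307614·0.692386·0.00407655) = √(0.000868255) = 0.029466.
z = (0.320346 − 0.296367)/0.029466 = 0.023979/0.029466 = 0.8138.
p-value = P(Z < 0.814) ≈ 0.7921.

z = 0.8138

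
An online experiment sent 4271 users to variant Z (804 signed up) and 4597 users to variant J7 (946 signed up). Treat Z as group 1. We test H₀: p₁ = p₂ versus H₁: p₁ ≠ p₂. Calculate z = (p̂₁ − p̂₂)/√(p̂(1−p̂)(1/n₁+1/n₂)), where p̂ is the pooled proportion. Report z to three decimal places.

p̂₁ = 804/4271 ≈ 0.188246, p̂₂ = 946/4597 ≈ 0.205786.
Pooled p̂ = (804+946)/(4271+4597) = 1750/8868 = 0.197339.
SE = √(0.158396 × 0.00045167) = 0.008458.
z = (0.188246 − 0.205786)/0.008458 = -0.017540/0.008458 = -2.074.
Two-sided p-value ≈ 2·Φ(−2.074) = 0.0381.

z = -2.074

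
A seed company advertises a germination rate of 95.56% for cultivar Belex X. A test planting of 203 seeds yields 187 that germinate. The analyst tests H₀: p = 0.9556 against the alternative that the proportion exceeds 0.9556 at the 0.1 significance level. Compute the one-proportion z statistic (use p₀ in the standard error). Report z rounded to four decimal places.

p̂ = 187/203 ≈ 0.921182.
SE = √(p₀(1−p₀)/n) = √(0.042429/203) = 0.014457.
z = (0.921182 − 0.9556)/0.014457 = -0.034418/0.014457 = -2.3807.
p-value = P(Z > -2.381) ≈ 0.9914. With α = 0.1, fail to reject H₀.

z = -2.3807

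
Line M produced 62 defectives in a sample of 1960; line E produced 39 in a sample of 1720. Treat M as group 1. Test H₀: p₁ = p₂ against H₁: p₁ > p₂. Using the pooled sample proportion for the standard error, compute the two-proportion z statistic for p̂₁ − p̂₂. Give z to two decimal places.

z = 1.66

p̂₁ = 62/1960 = 0.03163, p̂₂ = 39/1720 = 0.02267.
Pooled p̂ = (62+39)/(1960+1720) = 101/3680 = 0.02745.
SE = √(0.0266924 × 0.0010916) = 0.00540.
z = (0.03163 − 0.02267)/0.00540 = 0.00896/0.00540 = 1.66.
p-value = P(Z > 1.660) ≈ 0.0485.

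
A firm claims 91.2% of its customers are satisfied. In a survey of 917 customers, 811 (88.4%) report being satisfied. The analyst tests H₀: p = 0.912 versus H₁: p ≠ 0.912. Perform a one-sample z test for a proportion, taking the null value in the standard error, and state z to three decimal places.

p̂ = 811/917 ≈ 0.884406.
Under H₀, SE = √(0.912·0.088/917) = √(8.75202e-05) = 0.009355.
z = (0.884406 − 0.912)/0.009355 = -0.027594/0.009355 = -2.950.
p-value = 2·P(Z > 2.950) ≈ 0.0032.

z = -2.950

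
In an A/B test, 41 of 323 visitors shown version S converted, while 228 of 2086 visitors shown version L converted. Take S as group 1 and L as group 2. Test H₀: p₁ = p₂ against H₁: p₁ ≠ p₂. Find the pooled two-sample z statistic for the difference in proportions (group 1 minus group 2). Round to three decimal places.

p̂₁ = 41/323 = 0.12693, p̂₂ = 228/2086 = 0.10930.
Pooled p̂ = (41+228)/(323+2086) = 269/2409 = 0.11166.
SE = √(p̂(1−p̂)(1/n₁+1/n₂)) = √(0.11166·0.88834·0.00357536) = √(0.00035466) = 0.01883.
z = (0.12693 − 0.10930)/0.01883 = 0.01763/0.01883 = 0.936.

z = 0.936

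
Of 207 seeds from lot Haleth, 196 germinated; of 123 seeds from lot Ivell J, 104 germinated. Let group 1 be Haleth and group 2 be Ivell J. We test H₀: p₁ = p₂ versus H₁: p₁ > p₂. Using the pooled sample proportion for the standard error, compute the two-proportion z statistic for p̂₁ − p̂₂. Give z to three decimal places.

z = 3.096

p̂₁ = 196/207 = 0.94686, p̂₂ = 104/123 = 0.84553.
Pooled p̂ = (196+104)/(207+123) = 300/330 = 0.90909.
SE = √(p̂(1−p̂)(1/n₁+1/n₂)) = √(0.90909·0.09091·0.012961) = √(0.00107116) = 0.03273.
z = (0.94686 − 0.84553)/0.03273 = 0.10133/0.03273 = 3.096.
p-value = P(Z > 3.096) ≈ 0.0010.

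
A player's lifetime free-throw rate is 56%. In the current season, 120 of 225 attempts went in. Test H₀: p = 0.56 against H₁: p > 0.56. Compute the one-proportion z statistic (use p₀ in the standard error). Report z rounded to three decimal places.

z = -0.806

p̂ = 120/225 = 0.53333.
Standard error under H₀: √(0.56×0.44/225) = 0.03309.
z = (0.53333 − 0.56)/0.03309 = -0.02667/0.03309 = -0.806.
p-value = P(Z > -0.806) ≈ 0.7898.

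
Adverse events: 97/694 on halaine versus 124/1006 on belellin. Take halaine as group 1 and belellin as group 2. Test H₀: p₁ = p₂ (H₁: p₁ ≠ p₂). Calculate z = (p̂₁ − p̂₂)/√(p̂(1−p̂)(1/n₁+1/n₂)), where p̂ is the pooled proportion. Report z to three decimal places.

p̂₁ = 97/694 ≈ 0.13977, p̂₂ = 124/1006 ≈ 0.12326.
Pooled p̂ = (97+124)/(694+1006) = 221/1700 = 0.13000.
SE = √(0.1131 × 0.00243496) = 0.01659.
z = (0.13977 − 0.12326)/0.01659 = 0.01651/0.01659 = 0.995.

z = 0.995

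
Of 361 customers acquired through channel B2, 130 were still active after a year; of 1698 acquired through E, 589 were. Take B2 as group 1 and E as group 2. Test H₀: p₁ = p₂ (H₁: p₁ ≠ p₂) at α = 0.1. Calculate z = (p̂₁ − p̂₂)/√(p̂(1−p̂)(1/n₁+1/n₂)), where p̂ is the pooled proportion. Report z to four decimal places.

p̂₁ = 130/361 ≈ 0.360111, p̂₂ = 589/1698 ≈ 0.346879.
Pooled p̂ = (130+589)/(361+1698) = 719/2059 = 0.349199.
SE = √(0.227259 × 0.00335901) = 0.027629.
z = (0.360111 − 0.346879)/0.027629 = 0.013232/0.027629 = 0.4789.
p-value = 2·P(Z > 0.479) ≈ 0.6320; since p > α = 0.1, fail to reject H₀.

z = 0.4789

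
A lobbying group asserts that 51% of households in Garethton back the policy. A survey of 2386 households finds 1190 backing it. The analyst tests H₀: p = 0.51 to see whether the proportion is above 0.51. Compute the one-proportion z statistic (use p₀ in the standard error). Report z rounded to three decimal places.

p̂ = 1190/2386 ≈ 0.498743.
Standard error under H₀: √(0.51×0.49/2386) = 0.010234.
z = (0.498743 − 0.51)/0.010234 = -0.011257/0.010234 = -1.100.
p-value = P(Z > -1.100) ≈ 0.8643.

z = -1.100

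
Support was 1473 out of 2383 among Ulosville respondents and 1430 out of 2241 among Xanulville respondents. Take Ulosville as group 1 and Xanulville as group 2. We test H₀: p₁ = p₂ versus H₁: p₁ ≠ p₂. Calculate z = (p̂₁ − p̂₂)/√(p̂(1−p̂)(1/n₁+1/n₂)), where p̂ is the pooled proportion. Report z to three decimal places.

z = -1.405

p̂₁ = 1473/2383 = 0.61813, p̂₂ = 1430/2241 = 0.63811.
Pooled p̂ = (1473+1430)/(2383+2241) = 2903/4624 = 0.62781.
SE = √(p̂(1−p̂)(1/n₁+1/n₂)) = √(0.62781·0.37219·0.000865868) = √(0.000202322) = 0.01422.
z = (0.61813 − 0.63811)/0.01422 = -0.01998/0.01422 = -1.405.
p-value = 2·P(Z > 1.405) ≈ 0.1601.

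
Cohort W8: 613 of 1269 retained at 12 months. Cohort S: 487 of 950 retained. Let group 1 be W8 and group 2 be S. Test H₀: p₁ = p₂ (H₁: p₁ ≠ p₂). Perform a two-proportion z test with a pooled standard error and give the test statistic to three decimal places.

p̂₁ = 613/1269 ≈ 0.48306, p̂₂ = 487/950 ≈ 0.51263.
Pooled p̂ = (613+487)/(1269+950) = 1100/2219 = 0.49572.
SE = √(p̂(1−p̂)(1/n₁+1/n₂)) = √(0.49572·0.50428·0.00184065) = √(0.00046013) = 0.02145.
z = (0.48306 − 0.51263)/0.02145 = -0.02957/0.02145 = -1.379.

z = -1.379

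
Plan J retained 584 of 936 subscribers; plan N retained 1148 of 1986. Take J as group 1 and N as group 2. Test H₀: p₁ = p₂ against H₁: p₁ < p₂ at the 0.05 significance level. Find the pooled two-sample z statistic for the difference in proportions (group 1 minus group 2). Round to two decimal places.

p̂₁ = 584/936 = 0.62393, p̂₂ = 1148/1986 = 0.57805.
Pooled p̂ = (584+1148)/(936+1986) = 1732/2922 = 0.59274.
SE = √(p̂(1−p̂)(1/n₁+1/n₂)) = √(0.59274·0.40726·0.0015719) = √(0.000379454) = 0.01948.
z = (0.62393 − 0.57805)/0.01948 = 0.04588/0.01948 = 2.36.
p-value = P(Z < 2.356) ≈ 0.9908; since p > α = 0.05, fail to reject H₀.

z = 2.36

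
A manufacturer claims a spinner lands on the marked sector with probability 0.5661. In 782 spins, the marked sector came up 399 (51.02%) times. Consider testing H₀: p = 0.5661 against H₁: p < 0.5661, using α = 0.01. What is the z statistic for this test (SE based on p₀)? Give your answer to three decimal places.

p̂ = 399/782 ≈ 0.510230.
Under H₀, SE = √(0.5661·0.4339/782) = √(0.000314106) = 0.017723.
z = (0.510230 − 0.5661)/0.017723 = -0.055870/0.017723 = -3.152.
p-value = P(Z < -3.152) ≈ 0.0008, so at α = 0.01 we reject H₀.

z = -3.152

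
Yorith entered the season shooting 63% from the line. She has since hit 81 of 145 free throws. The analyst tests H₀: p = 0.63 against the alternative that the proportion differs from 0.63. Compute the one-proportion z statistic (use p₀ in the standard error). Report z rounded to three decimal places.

p̂ = 81/145 = 0.55862.
Under H₀, SE = √(0.63·0.37/145) = √(0.00160759) = 0.04009.
z = (0.55862 − 0.63)/0.04009 = -0.07138/0.04009 = -1.780.
Two-sided p-value ≈ 2·Φ(−1.780) = 0.0750.

z = -1.780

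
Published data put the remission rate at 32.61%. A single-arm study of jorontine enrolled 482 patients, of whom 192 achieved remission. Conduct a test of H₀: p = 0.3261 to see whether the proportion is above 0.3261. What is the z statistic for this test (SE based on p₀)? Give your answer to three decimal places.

p̂ = 192/482 = 0.398340.
Standard error under H₀: √(0.3261×0.6739/482) = 0.021353.
z = (0.398340 − 0.3261)/0.021353 = 0.072240/0.021353 = 3.383.

z = 3.383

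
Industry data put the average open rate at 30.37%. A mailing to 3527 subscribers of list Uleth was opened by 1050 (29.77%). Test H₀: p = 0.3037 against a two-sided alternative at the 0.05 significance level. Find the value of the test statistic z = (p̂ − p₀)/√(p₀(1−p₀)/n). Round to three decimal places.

p̂ = 1050/3527 ≈ 0.2977034.
Under H₀, SE = √(0.3037·0.6963/3527) = √(5.99564e-05) = 0.0077432.
z = (0.2977034 − 0.3037)/0.0077432 = -0.0059966/0.0077432 = -0.774.
Two-sided p-value ≈ 2·Φ(−0.774) = 0.4387, so at α = 0.05 we fail to reject H₀.

z = -0.774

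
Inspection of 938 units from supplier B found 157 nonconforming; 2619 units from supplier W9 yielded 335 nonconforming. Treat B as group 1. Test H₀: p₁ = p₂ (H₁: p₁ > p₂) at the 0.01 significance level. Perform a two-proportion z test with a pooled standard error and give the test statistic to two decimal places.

z = 3.00

p̂₁ = 157/938 ≈ 0.16738, p̂₂ = 335/2619 ≈ 0.12791.
Pooled p̂ = (157+335)/(938+2619) = 492/3557 = 0.13832.
SE = √(0.119187 × 0.00144792) = 0.01314.
z = (0.16738 − 0.12791)/0.01314 = 0.03947/0.01314 = 3.00.
p-value = P(Z > 3.004) ≈ 0.0013; since p < α = 0.01, reject H₀.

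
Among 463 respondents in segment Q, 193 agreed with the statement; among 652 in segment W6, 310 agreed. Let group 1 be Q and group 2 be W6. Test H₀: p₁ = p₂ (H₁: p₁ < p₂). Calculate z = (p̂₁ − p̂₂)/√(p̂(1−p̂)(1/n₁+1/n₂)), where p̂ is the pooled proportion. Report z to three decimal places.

z = -1.938

p̂₁ = 193/463 = 0.41685, p̂₂ = 310/652 = 0.47546.
Pooled p̂ = (193+310)/(463+652) = 503/1115 = 0.45112.
SE = √(0.247611 × 0.00369357) = 0.03024.
z = (0.41685 − 0.47546)/0.03024 = -0.05861/0.03024 = -1.938.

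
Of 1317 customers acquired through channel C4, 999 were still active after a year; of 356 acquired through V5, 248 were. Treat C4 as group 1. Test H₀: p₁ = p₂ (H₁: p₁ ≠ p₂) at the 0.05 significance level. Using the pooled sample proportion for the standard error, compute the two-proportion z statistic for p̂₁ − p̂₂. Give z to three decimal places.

z = 2.379

p̂₁ = 999/1317 ≈ 0.75854, p̂₂ = 248/356 ≈ 0.69663.
Pooled p̂ = (999+248)/(1317+356) = 1247/1673 = 0.74537.
SE = √(0.189795 × 0.00356829) = 0.02602.
z = (0.75854 − 0.69663)/0.02602 = 0.06191/0.02602 = 2.379.
Two-sided p-value ≈ 2·Φ(−2.379) = 0.0174; since p < α = 0.05, reject H₀.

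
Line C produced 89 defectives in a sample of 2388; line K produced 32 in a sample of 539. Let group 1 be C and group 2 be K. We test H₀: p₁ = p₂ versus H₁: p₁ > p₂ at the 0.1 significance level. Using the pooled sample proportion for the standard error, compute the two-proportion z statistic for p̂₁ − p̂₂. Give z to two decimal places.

z = -2.33

p̂₁ = 89/2388 ≈ 0.0373, p̂₂ = 32/539 ≈ 0.0594.
Pooled p̂ = (89+32)/(2388+539) = 121/2927 = 0.0413.
SE = √(p̂(1−p̂)(1/n₁+1/n₂)) = √(0.0413·0.9587·0.00227405) = √(9.01213e-05) = 0.0095.
z = (0.0373 − 0.0594)/0.0095 = -0.0221/0.0095 = -2.33.
p-value = P(Z > -2.328) ≈ 0.9900. With α = 0.1, fail to reject H₀.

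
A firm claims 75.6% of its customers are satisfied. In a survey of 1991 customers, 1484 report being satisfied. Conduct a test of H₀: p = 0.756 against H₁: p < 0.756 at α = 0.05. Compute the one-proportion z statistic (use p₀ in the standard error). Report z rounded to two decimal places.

p̂ = 1484/1991 ≈ 0.74535.
SE = √(p₀(1−p₀)/n) = √(0.18446/1991) = 0.00963.
z = (0.74535 − 0.756)/0.00963 = -0.01065/0.00963 = -1.11.
p-value = P(Z < -1.106) ≈ 0.1344, so at α = 0.05 we fail to reject H₀.

z = -1.11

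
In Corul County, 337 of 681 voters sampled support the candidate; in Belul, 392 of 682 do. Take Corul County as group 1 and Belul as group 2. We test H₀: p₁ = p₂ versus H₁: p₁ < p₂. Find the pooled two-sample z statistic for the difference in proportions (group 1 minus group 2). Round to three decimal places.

p̂₁ = 337/681 = 0.49486, p̂₂ = 392/682 = 0.57478.
Pooled p̂ = (337+392)/(681+682) = 729/1363 = 0.53485.
SE = √(0.248786 × 0.0029347) = 0.02702.
z = (0.49486 − 0.57478)/0.02702 = -0.07992/0.02702 = -2.958.

z = -2.958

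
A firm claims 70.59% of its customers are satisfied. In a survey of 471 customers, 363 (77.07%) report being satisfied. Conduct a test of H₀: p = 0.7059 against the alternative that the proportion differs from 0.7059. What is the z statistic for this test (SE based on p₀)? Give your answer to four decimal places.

z = 3.0865

p̂ = 363/471 = 0.770701.
Under H₀, SE = √(0.7059·0.2941/471) = √(0.000440775) = 0.020995.
z = (0.770701 − 0.7059)/0.020995 = 0.064801/0.020995 = 3.0865.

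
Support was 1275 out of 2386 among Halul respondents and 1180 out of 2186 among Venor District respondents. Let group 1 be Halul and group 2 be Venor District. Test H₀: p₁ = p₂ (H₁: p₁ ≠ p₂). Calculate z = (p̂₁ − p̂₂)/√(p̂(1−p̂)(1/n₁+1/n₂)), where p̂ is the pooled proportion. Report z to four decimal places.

z = -0.3679

p̂₁ = 1275/2386 ≈ 0.534367, p̂₂ = 1180/2186 ≈ 0.539799.
Pooled p̂ = (1275+1180)/(2386+2186) = 2455/4572 = 0.536964.
SE = √(p̂(1−p̂)(1/n₁+1/n₂)) = √(0.536964·0.463036·0.000876568) = √(0.000217944) = 0.014763.
z = (0.534367 − 0.539799)/0.014763 = -0.005432/0.014763 = -0.3679.
Two-sided p-value ≈ 2·Φ(−0.368) = 0.7129.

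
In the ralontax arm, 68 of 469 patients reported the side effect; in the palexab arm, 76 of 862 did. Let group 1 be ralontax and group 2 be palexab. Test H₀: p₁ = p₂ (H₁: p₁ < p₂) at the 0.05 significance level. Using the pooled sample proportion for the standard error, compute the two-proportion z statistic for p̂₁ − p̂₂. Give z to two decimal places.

p̂₁ = 68/469 ≈ 0.1450, p̂₂ = 76/862 ≈ 0.0882.
Pooled p̂ = (68+76)/(469+862) = 144/1331 = 0.1082.
SE = √(p̂(1−p̂)(1/n₁+1/n₂)) = √(0.1082·0.8918·0.00329229) = √(0.000317655) = 0.0178.
z = (0.1450 − 0.0882)/0.0178 = 0.0568/0.0178 = 3.19.
p-value = P(Z < 3.188) ≈ 0.9993. With α = 0.05, fail to reject H₀.

z = 3.19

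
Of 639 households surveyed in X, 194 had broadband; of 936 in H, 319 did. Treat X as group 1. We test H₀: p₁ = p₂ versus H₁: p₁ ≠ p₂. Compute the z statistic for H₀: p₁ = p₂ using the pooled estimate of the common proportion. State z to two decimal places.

p̂₁ = 194/639 ≈ 0.3036, p̂₂ = 319/936 ≈ 0.3408.
Pooled p̂ = (194+319)/(639+936) = 513/1575 = 0.3257.
SE = √(p̂(1−p̂)(1/n₁+1/n₂)) = √(0.3257·0.6743·0.00263332) = √(0.000578342) = 0.0240.
z = (0.3036 − 0.3408)/0.0240 = -0.0372/0.0240 = -1.55.
Two-sided p-value ≈ 2·Φ(−1.547) = 0.1218.

z = -1.55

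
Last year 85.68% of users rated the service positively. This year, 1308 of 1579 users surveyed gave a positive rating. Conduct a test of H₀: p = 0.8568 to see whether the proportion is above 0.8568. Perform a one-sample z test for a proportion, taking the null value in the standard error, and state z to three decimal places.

p̂ = 1308/1579 ≈ 0.828372.
Under H₀, SE = √(0.8568·0.1432/1579) = √(7.77035e-05) = 0.008815.
z = (0.828372 − 0.8568)/0.008815 = -0.028428/0.008815 = -3.225.

z = -3.225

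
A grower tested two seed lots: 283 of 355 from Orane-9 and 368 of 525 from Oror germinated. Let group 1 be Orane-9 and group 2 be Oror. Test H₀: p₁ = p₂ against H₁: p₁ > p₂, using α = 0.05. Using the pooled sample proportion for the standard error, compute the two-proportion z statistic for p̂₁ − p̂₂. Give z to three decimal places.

p̂₁ = 283/355 ≈ 0.79718, p̂₂ = 368/525 ≈ 0.70095.
Pooled p̂ = (283+368)/(355+525) = 651/880 = 0.73977.
SE = √(p̂(1−p̂)(1/n₁+1/n₂)) = √(0.73977·0.26023·0.00472166) = √(0.000908963) = 0.03015.
z = (0.79718 − 0.70095)/0.03015 = 0.09623/0.03015 = 3.192.
p-value = P(Z > 3.192) ≈ 0.0007, so at α = 0.05 we reject H₀.

z = 3.192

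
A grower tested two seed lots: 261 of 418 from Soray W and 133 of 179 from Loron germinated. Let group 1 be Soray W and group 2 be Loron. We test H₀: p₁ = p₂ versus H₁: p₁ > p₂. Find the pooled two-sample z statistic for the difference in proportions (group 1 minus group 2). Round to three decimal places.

z = -2.803

p̂₁ = 261/418 ≈ 0.624402, p̂₂ = 133/179 ≈ 0.743017.
Pooled p̂ = (261+133)/(418+179) = 394/597 = 0.659966.
SE = √(p̂(1−p̂)(1/n₁+1/n₂)) = √(0.659966·0.340034·0.00797894) = √(0.00179056) = 0.042315.
z = (0.624402 − 0.743017)/0.042315 = -0.118615/0.042315 = -2.803.
p-value = P(Z > -2.803) ≈ 0.9975.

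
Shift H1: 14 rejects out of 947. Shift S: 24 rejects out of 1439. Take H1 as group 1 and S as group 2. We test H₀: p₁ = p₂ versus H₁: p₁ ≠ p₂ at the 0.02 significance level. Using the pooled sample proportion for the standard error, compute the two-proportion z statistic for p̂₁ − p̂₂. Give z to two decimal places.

z = -0.36

p̂₁ = 14/947 = 0.01478, p̂₂ = 24/1439 = 0.01668.
Pooled p̂ = (14+24)/(947+1439) = 38/2386 = 0.01593.
SE = √(0.0156726 × 0.00175089) = 0.00524.
z = (0.01478 − 0.01668)/0.00524 = -0.00190/0.00524 = -0.36.
p-value = 2·P(Z > 0.362) ≈ 0.7176; since p > α = 0.02, fail to reject H₀.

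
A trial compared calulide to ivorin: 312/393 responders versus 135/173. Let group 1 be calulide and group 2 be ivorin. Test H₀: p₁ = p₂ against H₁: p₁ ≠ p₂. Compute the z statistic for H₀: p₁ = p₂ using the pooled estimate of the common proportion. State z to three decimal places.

z = 0.364

p̂₁ = 312/393 = 0.79389, p̂₂ = 135/173 = 0.78035.
Pooled p̂ = (312+135)/(393+173) = 447/566 = 0.78975.
SE = √(p̂(1−p̂)(1/n₁+1/n₂)) = √(0.78975·0.21025·0.00832488) = √(0.00138229) = 0.03718.
z = (0.79389 − 0.78035)/0.03718 = 0.01354/0.03718 = 0.364.
p-value = 2·P(Z > 0.364) ≈ 0.7156.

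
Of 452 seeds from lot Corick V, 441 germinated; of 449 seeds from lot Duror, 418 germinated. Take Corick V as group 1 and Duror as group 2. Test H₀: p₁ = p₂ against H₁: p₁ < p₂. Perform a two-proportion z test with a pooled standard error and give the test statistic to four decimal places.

z = 3.1827

p̂₁ = 441/452 = 0.9756637, p̂₂ = 418/449 = 0.9309577.
Pooled p̂ = (441+418)/(452+449) = 859/901 = 0.9533851.
SE = √(p̂(1−p̂)(1/n₁+1/n₂)) = √(0.9533851·0.0466149·0.00443956) = √(0.000197303) = 0.0140464.
z = (0.9756637 − 0.9309577)/0.0140464 = 0.0447060/0.0140464 = 3.1827.
p-value = P(Z < 3.183) ≈ 0.9993.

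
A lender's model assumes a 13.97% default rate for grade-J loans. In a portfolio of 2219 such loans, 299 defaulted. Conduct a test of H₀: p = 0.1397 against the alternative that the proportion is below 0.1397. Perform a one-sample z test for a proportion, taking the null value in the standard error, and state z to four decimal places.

p̂ = 299/2219 = 0.1347454.
Under H₀, SE = √(0.1397·0.8603/2219) = √(5.41613e-05) = 0.0073594.
z = (0.1347454 − 0.1397)/0.0073594 = -0.0049546/0.0073594 = -0.6732.

z = -0.6732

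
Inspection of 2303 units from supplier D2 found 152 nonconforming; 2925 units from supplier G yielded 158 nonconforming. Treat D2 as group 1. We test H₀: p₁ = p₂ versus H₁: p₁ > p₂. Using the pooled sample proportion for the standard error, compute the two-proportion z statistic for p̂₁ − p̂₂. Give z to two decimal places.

z = 1.82

p̂₁ = 152/2303 = 0.0660, p̂₂ = 158/2925 = 0.0540.
Pooled p̂ = (152+158)/(2303+2925) = 310/5228 = 0.0593.
SE = √(0.0557801 × 0.000776097) = 0.0066.
z = (0.0660 − 0.0540)/0.0066 = 0.0120/0.0066 = 1.82.
p-value = P(Z > 1.821) ≈ 0.0343.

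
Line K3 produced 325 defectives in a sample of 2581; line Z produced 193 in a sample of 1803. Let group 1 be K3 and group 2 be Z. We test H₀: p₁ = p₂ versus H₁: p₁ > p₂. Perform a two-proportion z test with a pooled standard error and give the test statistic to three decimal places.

p̂₁ = 325/2581 = 0.12592, p̂₂ = 193/1803 = 0.10704.
Pooled p̂ = (325+193)/(2581+1803) = 518/4384 = 0.11816.
SE = √(p̂(1−p̂)(1/n₁+1/n₂)) = √(0.11816·0.88184·0.000942078) = √(9.81606e-05) = 0.00991.
z = (0.12592 − 0.10704)/0.00991 = 0.01888/0.00991 = 1.905.

z = 1.905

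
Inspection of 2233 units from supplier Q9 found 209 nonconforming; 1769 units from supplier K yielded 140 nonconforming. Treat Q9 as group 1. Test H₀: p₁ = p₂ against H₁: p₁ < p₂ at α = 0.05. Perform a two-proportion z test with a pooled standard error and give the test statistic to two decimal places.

z = 1.61

p̂₁ = 209/2233 = 0.0936, p̂₂ = 140/1769 = 0.0791.
Pooled p̂ = (209+140)/(2233+1769) = 349/4002 = 0.0872.
SE = √(p̂(1−p̂)(1/n₁+1/n₂)) = √(0.0872·0.9128·0.00101312) = √(8.06457e-05) = 0.0090.
z = (0.0936 − 0.0791)/0.0090 = 0.0145/0.0090 = 1.61.
p-value = P(Z < 1.610) ≈ 0.9463, so at α = 0.05 we fail to reject H₀.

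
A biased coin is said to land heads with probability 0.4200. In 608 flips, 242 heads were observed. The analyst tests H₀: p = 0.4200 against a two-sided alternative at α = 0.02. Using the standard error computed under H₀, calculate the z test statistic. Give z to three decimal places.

p̂ = 242/608 = 0.398026.
SE = √(p₀(1−p₀)/n) = √(0.2436/608) = 0.020016.
z = (0.398026 − 0.42)/0.020016 = -0.021974/0.020016 = -1.098.
Two-sided p-value ≈ 2·Φ(−1.098) = 0.2723, so at α = 0.02 we fail to reject H₀.

z = -1.098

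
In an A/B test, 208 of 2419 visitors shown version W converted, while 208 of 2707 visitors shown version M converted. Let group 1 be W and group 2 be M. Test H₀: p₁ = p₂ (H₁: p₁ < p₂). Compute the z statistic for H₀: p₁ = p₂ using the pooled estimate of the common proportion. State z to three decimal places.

p̂₁ = 208/2419 ≈ 0.085986, p̂₂ = 208/2707 ≈ 0.076838.
Pooled p̂ = (208+208)/(2419+2707) = 416/5126 = 0.081155.
SE = √(0.0745688 × 0.000782807) = 0.007640.
z = (0.085986 − 0.076838)/0.007640 = 0.009148/0.007640 = 1.197.
p-value = P(Z < 1.197) ≈ 0.8844.

z = 1.197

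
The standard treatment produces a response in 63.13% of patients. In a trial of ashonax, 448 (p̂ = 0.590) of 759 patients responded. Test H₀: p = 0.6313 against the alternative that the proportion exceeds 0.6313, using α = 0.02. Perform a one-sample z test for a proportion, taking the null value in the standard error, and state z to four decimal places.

z = -2.3441

p̂ = 448/759 = 0.590250.
Under H₀, SE = √(0.6313·0.3687/759) = √(0.000306667) = 0.017512.
z = (0.590250 − 0.6313)/0.017512 = -0.041050/0.017512 = -2.3441.
p-value = P(Z > -2.344) ≈ 0.9905; since p > α = 0.02, fail to reject H₀.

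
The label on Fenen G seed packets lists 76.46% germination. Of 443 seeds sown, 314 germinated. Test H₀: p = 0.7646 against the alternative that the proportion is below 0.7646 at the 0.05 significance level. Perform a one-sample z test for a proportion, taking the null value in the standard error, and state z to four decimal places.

p̂ = 314/443 ≈ 0.708804.
Under H₀, SE = √(0.7646·0.2354/443) = √(0.000406291) = 0.020157.
z = (0.708804 − 0.7646)/0.020157 = -0.055796/0.020157 = -2.7681.
p-value = P(Z < -2.768) ≈ 0.0028. With α = 0.05, reject H₀.

z = -2.7681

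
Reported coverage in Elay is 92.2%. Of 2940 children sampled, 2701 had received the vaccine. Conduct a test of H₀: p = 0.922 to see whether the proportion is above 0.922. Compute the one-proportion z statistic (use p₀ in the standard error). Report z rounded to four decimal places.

p̂ = 2701/2940 = 0.9187075.
SE = √(p₀(1−p₀)/n) = √(0.071916/2940) = 0.0049458.
z = (0.9187075 − 0.922)/0.0049458 = -0.0032925/0.0049458 = -0.6657.
p-value = P(Z > -0.666) ≈ 0.7472.

z = -0.6657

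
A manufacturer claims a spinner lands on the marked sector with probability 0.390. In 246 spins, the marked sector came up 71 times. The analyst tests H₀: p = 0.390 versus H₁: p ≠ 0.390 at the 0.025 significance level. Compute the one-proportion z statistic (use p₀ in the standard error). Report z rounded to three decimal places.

p̂ = 71/246 = 0.28862.
Under H₀, SE = √(0.39·0.61/246) = √(0.000967073) = 0.03110.
z = (0.28862 − 0.39)/0.03110 = -0.10138/0.03110 = -3.260.
Two-sided p-value ≈ 2·Φ(−3.260) = 0.0011, so at α = 0.025 we reject H₀.

z = -3.260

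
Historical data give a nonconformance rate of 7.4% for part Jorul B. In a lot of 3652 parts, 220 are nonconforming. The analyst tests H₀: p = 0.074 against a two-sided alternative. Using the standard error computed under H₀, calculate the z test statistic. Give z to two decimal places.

p̂ = 220/3652 ≈ 0.06024.
SE = √(p₀(1−p₀)/n) = √(0.068524/3652) = 0.00433.
z = (0.06024 − 0.074)/0.00433 = -0.01376/0.00433 = -3.18.
Two-sided p-value ≈ 2·Φ(−3.176) = 0.0015.

z = -3.18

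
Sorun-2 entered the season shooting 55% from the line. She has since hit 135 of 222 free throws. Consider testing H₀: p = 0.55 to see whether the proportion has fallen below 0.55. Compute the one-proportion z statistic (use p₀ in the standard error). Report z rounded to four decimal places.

p̂ = 135/222 = 0.608108.
Standard error under H₀: √(0.55×0.45/222) = 0.033390.
z = (0.608108 − 0.55)/0.033390 = 0.058108/0.033390 = 1.7403.
p-value = P(Z < 1.740) ≈ 0.9591.

z = 1.7403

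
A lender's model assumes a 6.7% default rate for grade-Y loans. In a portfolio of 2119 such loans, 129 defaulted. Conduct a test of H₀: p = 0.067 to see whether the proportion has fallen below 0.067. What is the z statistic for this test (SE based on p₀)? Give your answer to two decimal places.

z = -1.13

p̂ = 129/2119 ≈ 0.0609.
Standard error under H₀: √(0.067×0.933/2119) = 0.0054.
z = (0.0609 − 0.067)/0.0054 = -0.0061/0.0054 = -1.13.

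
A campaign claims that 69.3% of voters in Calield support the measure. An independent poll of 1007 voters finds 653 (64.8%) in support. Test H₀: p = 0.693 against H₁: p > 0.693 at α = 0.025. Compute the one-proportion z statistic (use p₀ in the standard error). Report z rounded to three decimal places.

z = -3.064

p̂ = 653/1007 ≈ 0.648461.
SE = √(p₀(1−p₀)/n) = √(0.21275/1007) = 0.014535.
z = (0.648461 − 0.693)/0.014535 = -0.044539/0.014535 = -3.064.
p-value = P(Z > -3.064) ≈ 0.9989. With α = 0.025, fail to reject H₀.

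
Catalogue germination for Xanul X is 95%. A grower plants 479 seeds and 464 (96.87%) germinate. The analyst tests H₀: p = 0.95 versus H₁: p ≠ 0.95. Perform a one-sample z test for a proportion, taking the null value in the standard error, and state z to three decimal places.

z = 1.876

p̂ = 464/479 ≈ 0.96868.
Under H₀, SE = √(0.95·0.05/479) = √(9.91649e-05) = 0.00996.
z = (0.96868 − 0.95)/0.00996 = 0.01868/0.00996 = 1.876.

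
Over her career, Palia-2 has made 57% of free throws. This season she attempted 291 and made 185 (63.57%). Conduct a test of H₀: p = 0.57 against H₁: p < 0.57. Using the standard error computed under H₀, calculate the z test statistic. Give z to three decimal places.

z = 2.265

p̂ = 185/291 = 0.63574.
SE = √(p₀(1−p₀)/n) = √(0.2451/291) = 0.02902.
z = (0.63574 − 0.57)/0.02902 = 0.06574/0.02902 = 2.265.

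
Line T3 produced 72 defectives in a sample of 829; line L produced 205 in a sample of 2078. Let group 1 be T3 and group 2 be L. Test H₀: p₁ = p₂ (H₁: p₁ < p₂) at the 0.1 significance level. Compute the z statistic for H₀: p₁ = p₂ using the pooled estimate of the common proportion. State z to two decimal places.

p̂₁ = 72/829 ≈ 0.0869, p̂₂ = 205/2078 ≈ 0.0987.
Pooled p̂ = (72+205)/(829+2078) = 277/2907 = 0.0953.
SE = √(0.0862076 × 0.0016875) = 0.0121.
z = (0.0869 − 0.0987)/0.0121 = -0.0118/0.0121 = -0.98.
p-value = P(Z < -0.978) ≈ 0.1639. With α = 0.1, fail to reject H₀.

z = -0.98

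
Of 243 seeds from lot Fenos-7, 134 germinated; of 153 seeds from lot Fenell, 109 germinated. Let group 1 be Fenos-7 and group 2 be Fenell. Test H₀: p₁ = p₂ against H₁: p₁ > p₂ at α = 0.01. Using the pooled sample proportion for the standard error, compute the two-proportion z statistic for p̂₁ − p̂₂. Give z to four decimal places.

p̂₁ = 134/243 ≈ 0.551440, p̂₂ = 109/153 ≈ 0.712418.
Pooled p̂ = (134+109)/(243+153) = 243/396 = 0.613636.
SE = √(0.237087 × 0.0106512) = 0.050252.
z = (0.551440 − 0.712418)/0.050252 = -0.160978/0.050252 = -3.2034.
p-value = P(Z > -3.203) ≈ 0.9993, so at α = 0.01 we fail to reject H₀.

z = -3.2034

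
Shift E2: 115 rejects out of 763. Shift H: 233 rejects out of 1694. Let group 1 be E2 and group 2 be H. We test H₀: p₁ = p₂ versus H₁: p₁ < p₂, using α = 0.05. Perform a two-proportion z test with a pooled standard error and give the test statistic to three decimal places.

p̂₁ = 115/763 = 0.15072, p̂₂ = 233/1694 = 0.13754.
Pooled p̂ = (115+233)/(763+1694) = 348/2457 = 0.14164.
SE = √(0.121575 × 0.00190093) = 0.01520.
z = (0.15072 − 0.13754)/0.01520 = 0.01318/0.01520 = 0.867.
p-value = P(Z < 0.867) ≈ 0.8070, so at α = 0.05 we fail to reject H₀.

z = 0.867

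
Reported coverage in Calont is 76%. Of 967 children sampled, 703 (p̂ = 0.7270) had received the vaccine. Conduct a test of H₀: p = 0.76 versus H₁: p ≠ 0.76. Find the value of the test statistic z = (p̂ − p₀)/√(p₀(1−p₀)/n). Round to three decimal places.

z = -2.403

p̂ = 703/967 = 0.726991.
Under H₀, SE = √(0.76·0.24/967) = √(0.000188625) = 0.013734.
z = (0.726991 − 0.76)/0.013734 = -0.033009/0.013734 = -2.403.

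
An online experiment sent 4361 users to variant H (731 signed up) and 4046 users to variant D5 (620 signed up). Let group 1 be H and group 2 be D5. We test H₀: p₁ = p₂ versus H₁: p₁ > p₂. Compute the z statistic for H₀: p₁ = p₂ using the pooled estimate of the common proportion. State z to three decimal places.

p̂₁ = 731/4361 = 0.167622, p̂₂ = 620/4046 = 0.153238.
Pooled p̂ = (731+620)/(4361+4046) = 1351/8407 = 0.160699.
SE = √(0.134875 × 0.000476463) = 0.008016.
z = (0.167622 − 0.153238)/0.008016 = 0.014384/0.008016 = 1.794.

z = 1.794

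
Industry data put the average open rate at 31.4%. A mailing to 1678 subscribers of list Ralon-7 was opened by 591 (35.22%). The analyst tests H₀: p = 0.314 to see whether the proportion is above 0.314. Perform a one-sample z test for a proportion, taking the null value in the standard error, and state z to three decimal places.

z = 3.372

p̂ = 591/1678 = 0.35221.
SE = √(p₀(1−p₀)/n) = √(0.2154/1678) = 0.01133.
z = (0.35221 − 0.314)/0.01133 = 0.03821/0.01133 = 3.372.
p-value = P(Z > 3.372) ≈ 0.0004.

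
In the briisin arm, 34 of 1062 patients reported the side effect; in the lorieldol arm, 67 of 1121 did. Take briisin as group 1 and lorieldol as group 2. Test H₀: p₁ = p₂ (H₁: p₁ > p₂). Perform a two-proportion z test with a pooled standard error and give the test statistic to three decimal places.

p̂₁ = 34/1062 = 0.032015, p̂₂ = 67/1121 = 0.059768.
Pooled p̂ = (34+67)/(1062+1121) = 101/2183 = 0.046267.
SE = √(p̂(1−p̂)(1/n₁+1/n₂)) = √(0.046267·0.953733·0.00183368) = √(8.0913e-05) = 0.008995.
z = (0.032015 − 0.059768)/0.008995 = -0.027753/0.008995 = -3.085.

z = -3.085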